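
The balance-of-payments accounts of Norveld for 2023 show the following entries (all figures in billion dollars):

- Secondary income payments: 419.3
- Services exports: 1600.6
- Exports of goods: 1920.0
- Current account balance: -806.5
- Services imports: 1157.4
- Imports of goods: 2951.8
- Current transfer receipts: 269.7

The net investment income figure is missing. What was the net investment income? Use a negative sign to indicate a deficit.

Current account = goods balance + services balance + net primary income + net secondary income
Sum of the known components = -738.2
Net investment income = CA - (known components) = -806.5 - (-738.2) = -68.3

-68.3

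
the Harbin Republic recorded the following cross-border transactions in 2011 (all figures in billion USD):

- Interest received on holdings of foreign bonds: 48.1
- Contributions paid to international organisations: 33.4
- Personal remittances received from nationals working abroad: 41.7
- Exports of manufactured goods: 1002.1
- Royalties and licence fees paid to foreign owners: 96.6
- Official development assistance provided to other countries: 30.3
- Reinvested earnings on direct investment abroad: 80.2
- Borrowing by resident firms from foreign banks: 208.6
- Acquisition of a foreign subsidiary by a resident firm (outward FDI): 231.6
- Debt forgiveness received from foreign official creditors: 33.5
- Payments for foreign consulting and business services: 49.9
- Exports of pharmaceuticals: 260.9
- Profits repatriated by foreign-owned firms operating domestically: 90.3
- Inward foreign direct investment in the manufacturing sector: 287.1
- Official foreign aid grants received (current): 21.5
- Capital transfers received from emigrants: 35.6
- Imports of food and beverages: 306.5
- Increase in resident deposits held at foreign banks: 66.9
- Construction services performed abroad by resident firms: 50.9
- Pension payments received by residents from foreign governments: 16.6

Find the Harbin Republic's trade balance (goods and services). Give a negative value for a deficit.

860.9

Goods: -306.5 + 1002.1 + 260.9 = 956.5
Services: -96.6 + 50.9 - 49.9 = -95.6
Trade balance = 956.5 + (-95.6) = 860.9
(Excluded from the trade balance — primary income: interest received on holdings of foreign bonds 48.1, reinvested earnings on direct investment abroad 80.2, profits repatriated by foreign-owned firms operating domestically 90.3; secondary income: contributions paid to international organisations 33.4, personal remittances received from nationals working abroad 41.7, official development assistance provided to other countries 30.3, official foreign aid grants received (current) 21.5, pension payments received by residents from foreign governments 16.6; financial account: borrowing by resident firms from foreign banks 208.6, acquisition of a foreign subsidiary by a resident firm (outward FDI) 231.6, inward foreign direct investment in the manufacturing sector 287.1, increase in resident deposits held at foreign banks 66.9; capital account: debt forgiveness received from foreign official creditors 33.5, capital transfers received from emigrants 35.6.)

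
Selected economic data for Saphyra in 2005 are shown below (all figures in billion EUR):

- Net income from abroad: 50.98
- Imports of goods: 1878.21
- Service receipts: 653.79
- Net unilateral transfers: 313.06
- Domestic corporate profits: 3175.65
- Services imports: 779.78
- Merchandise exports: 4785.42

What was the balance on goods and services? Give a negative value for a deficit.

Goods balance = 4785.42 - 1878.21 = 2907.21
Services balance = 653.79 - 779.78 = -125.99
Trade balance (goods + services) = 2907.21 + (-125.99) = 2781.22

2781.22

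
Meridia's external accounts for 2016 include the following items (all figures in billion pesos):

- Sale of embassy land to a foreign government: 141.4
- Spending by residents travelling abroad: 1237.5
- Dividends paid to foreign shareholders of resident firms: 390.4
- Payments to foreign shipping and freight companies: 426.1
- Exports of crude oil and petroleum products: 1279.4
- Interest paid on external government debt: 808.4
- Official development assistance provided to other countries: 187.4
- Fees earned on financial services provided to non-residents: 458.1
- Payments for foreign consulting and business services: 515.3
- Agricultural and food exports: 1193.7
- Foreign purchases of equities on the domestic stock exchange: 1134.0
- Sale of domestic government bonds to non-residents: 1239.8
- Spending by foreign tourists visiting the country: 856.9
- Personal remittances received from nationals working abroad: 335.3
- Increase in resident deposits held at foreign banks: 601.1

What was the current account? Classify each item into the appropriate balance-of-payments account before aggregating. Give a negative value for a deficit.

Goods: 1279.4 + 1193.7 = 2473.1
Services: -426.1 - 515.3 + 458.1 + 856.9 - 1237.5 = -863.9
Primary income: -808.4 - 390.4 = -1198.8
Secondary income: -187.4 + 335.3 = 147.9
Current account = 2473.1 + (-863.9) + (-1198.8) + 147.9 = 558.3
(Excluded from the current account — capital account: sale of embassy land to a foreign government 141.4; financial account: foreign purchases of equities on the domestic stock exchange 1134.0, sale of domestic government bonds to non-residents 1239.8, increase in resident deposits held at foreign banks 601.1.)

558.3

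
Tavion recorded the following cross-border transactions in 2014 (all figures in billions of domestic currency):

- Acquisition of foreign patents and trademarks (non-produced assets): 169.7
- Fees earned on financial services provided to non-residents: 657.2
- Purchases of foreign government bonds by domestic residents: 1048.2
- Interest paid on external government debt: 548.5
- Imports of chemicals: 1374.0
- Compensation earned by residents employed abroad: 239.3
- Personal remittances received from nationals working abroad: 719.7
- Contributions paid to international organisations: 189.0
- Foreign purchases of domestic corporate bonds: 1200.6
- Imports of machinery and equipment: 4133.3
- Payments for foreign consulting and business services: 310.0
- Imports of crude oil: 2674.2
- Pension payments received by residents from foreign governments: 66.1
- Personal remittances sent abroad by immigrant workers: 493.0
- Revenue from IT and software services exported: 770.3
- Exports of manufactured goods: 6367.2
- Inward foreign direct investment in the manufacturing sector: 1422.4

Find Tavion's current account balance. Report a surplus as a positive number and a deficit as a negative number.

Goods: -4133.3 - 1374.0 + 6367.2 - 2674.2 = -1814.3
Services: -310.0 + 770.3 + 657.2 = 1117.5
Primary income: -548.5 + 239.3 = -309.2
Secondary income: 66.1 - 189.0 + 719.7 - 493.0 = 103.8
Current account = (-1814.3) + 1117.5 + (-309.2) + 103.8 = -902.2
(Excluded from the current account — capital account: acquisition of foreign patents and trademarks (non-produced assets) 169.7; financial account: purchases of foreign government bonds by domestic residents 1048.2, foreign purchases of domestic corporate bonds 1200.6, inward foreign direct investment in the manufacturing sector 1422.4.)

-902.2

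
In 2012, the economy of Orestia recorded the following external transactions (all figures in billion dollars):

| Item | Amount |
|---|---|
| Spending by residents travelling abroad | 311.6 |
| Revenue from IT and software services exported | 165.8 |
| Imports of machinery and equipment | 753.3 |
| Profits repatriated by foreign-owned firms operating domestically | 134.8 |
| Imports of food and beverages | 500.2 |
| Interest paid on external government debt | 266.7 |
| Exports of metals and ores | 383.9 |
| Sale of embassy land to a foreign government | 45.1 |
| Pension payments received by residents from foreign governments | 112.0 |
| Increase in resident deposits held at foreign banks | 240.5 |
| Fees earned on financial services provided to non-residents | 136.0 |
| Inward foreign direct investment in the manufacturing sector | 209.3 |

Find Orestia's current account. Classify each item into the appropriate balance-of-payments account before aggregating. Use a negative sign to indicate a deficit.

-1168.9

Goods: -753.3 - 500.2 + 383.9 = -869.6
Services: 136.0 - 311.6 + 165.8 = -9.8
Primary income: -134.8 - 266.7 = -401.5
Secondary income: 112.0
Current account = (-869.6) + (-9.8) + (-401.5) + 112.0 = -1168.9
(Excluded from the current account — capital account: sale of embassy land to a foreign government 45.1; financial account: increase in resident deposits held at foreign banks 240.5, inward foreign direct investment in the manufacturing sector 209.3.)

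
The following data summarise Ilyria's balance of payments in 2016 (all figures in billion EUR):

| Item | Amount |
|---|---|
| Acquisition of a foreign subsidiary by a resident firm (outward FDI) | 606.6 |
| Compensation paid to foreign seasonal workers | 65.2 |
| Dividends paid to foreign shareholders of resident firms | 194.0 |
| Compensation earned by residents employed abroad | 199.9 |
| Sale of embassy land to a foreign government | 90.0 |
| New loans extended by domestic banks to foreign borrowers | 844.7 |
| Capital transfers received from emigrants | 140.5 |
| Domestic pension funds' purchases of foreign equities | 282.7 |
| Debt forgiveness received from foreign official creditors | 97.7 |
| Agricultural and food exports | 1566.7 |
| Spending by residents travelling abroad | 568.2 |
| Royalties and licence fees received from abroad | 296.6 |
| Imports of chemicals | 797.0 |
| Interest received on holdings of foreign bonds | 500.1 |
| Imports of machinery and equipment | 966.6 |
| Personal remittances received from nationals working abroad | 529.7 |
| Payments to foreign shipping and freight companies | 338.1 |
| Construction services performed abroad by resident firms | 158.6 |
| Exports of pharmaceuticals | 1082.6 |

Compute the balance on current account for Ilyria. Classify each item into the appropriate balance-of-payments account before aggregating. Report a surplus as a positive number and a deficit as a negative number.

Goods: 1566.7 - 797.0 + 1082.6 - 966.6 = 885.7
Services: -568.2 + 296.6 - 338.1 + 158.6 = -451.1
Primary income: 199.9 - 65.2 + 500.1 - 194.0 = 440.8
Secondary income: 529.7
Current account = 885.7 + (-451.1) + 440.8 + 529.7 = 1405.1
(Excluded from the current account — financial account: acquisition of a foreign subsidiary by a resident firm (outward FDI) 606.6, new loans extended by domestic banks to foreign borrowers 844.7, domestic pension funds' purchases of foreign equities 282.7; capital account: sale of embassy land to a foreign government 90.0, capital transfers received from emigrants 140.5, debt forgiveness received from foreign official creditors 97.7.)

1405.1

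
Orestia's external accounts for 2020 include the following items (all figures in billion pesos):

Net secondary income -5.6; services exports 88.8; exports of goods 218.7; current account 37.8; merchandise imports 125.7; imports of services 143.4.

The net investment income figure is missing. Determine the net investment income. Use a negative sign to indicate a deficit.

5.0

Current account = goods balance + services balance + net primary income + net secondary income
Sum of the known components = 32.8
Net investment income = CA - (known components) = 37.8 - 32.8 = 5.0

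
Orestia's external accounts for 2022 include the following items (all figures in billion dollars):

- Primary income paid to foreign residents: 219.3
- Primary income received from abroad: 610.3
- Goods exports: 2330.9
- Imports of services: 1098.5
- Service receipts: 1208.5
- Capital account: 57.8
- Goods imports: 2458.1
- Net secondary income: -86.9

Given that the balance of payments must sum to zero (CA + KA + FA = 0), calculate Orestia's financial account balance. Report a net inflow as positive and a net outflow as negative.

-344.7

Goods balance = 2330.9 - 2458.1 = -127.2
Services balance = 1208.5 - 1098.5 = 110.0
Trade balance (goods + services) = -127.2 + 110.0 = -17.2
Net primary income = 610.3 - 219.3 = 391.0
Net secondary income = -86.9
Current account = -17.2 + 391.0 + (-86.9) = 286.9
Financial account = -(286.9 + 57.8) = -344.7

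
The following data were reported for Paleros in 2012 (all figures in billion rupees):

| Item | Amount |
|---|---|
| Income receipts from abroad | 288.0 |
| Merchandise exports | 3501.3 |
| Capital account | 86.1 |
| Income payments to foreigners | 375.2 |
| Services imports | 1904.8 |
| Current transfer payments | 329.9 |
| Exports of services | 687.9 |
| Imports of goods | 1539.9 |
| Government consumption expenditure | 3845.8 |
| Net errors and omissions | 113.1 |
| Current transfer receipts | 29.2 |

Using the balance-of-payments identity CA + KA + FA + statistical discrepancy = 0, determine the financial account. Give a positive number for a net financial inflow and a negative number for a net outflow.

Goods balance = 3501.3 - 1539.9 = 1961.4
Services balance = 687.9 - 1904.8 = -1216.9
Trade balance (goods + services) = 1961.4 + (-1216.9) = 744.5
Net primary income = 288.0 - 375.2 = -87.2
Net secondary income = 29.2 - 329.9 = -300.7
Current account = 744.5 + (-87.2) + (-300.7) = 356.6
Financial account = -(356.6 + 86.1 + 113.1) = -555.8

-555.8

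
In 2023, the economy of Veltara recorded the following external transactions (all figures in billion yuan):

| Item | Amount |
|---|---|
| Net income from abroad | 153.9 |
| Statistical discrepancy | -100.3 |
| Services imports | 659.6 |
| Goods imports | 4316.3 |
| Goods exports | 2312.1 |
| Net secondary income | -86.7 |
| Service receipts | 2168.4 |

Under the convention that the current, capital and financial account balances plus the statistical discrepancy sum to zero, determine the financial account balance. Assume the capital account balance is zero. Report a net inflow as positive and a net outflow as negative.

528.5

Goods balance = 2312.1 - 4316.3 = -2004.2
Services balance = 2168.4 - 659.6 = 1508.8
Trade balance (goods + services) = -2004.2 + 1508.8 = -495.4
Net primary income = 153.9
Net secondary income = -86.7
Current account = -495.4 + 153.9 + (-86.7) = -428.2
Financial account = -(-428.2 + (-100.3)) = 528.5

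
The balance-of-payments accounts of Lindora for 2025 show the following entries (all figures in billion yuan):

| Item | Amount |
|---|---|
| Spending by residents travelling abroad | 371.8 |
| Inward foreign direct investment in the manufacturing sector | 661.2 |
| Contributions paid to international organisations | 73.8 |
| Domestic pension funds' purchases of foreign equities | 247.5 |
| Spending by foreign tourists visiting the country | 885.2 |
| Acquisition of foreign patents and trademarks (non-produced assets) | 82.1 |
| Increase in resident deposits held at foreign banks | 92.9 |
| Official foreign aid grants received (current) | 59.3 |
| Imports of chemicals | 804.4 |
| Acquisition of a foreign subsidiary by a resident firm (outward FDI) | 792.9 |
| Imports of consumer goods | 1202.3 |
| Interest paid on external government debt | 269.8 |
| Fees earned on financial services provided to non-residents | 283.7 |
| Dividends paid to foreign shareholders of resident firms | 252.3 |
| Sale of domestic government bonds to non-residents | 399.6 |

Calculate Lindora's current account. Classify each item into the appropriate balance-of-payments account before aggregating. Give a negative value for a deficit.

Goods: -804.4 - 1202.3 = -2006.7
Services: -371.8 + 885.2 + 283.7 = 797.1
Primary income: -269.8 - 252.3 = -522.1
Secondary income: 59.3 - 73.8 = -14.5
Current account = (-2006.7) + 797.1 + (-522.1) + (-14.5) = -1746.2
(Excluded from the current account — financial account: inward foreign direct investment in the manufacturing sector 661.2, domestic pension funds' purchases of foreign equities 247.5, increase in resident deposits held at foreign banks 92.9, acquisition of a foreign subsidiary by a resident firm (outward FDI) 792.9, sale of domestic government bonds to non-residents 399.6; capital account: acquisition of foreign patents and trademarks (non-produced assets) 82.1.)

-1746.2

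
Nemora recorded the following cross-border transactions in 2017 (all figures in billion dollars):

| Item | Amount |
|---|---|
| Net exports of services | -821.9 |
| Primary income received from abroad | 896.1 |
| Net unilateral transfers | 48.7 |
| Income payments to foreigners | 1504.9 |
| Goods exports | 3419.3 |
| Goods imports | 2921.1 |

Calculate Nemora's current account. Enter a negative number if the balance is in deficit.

Goods balance = 3419.3 - 2921.1 = 498.2
Services balance = -821.9
Trade balance (goods + services) = 498.2 + (-821.9) = -323.7
Net primary income = 896.1 - 1504.9 = -608.8
Net secondary income = 48.7
Current account = -323.7 + (-608.8) + 48.7 = -883.8

-883.8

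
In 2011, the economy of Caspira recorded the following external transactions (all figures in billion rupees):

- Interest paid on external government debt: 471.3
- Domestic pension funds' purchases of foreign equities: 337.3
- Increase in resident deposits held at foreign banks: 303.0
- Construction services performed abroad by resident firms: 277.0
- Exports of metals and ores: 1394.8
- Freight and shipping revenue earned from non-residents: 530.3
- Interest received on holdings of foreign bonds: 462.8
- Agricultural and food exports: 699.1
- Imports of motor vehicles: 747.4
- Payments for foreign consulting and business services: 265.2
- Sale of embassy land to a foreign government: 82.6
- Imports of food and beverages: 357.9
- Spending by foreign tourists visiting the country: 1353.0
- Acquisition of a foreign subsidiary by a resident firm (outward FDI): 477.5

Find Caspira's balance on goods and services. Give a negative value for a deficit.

2883.7

Goods: 699.1 - 747.4 + 1394.8 - 357.9 = 988.6
Services: -265.2 + 1353.0 + 530.3 + 277.0 = 1895.1
Trade balance = 988.6 + 1895.1 = 2883.7
(Excluded from the trade balance — primary income: interest paid on external government debt 471.3, interest received on holdings of foreign bonds 462.8; financial account: domestic pension funds' purchases of foreign equities 337.3, increase in resident deposits held at foreign banks 303.0, acquisition of a foreign subsidiary by a resident firm (outward FDI) 477.5; capital account: sale of embassy land to a foreign government 82.6.)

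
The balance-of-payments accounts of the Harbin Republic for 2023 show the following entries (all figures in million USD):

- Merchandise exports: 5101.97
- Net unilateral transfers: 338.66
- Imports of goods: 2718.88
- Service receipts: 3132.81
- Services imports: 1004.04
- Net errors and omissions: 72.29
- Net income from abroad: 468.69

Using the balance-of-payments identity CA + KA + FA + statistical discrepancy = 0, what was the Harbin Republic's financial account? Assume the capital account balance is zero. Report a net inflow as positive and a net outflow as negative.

Goods balance = 5101.97 - 2718.88 = 2383.09
Services balance = 3132.81 - 1004.04 = 2128.77
Trade balance (goods + services) = 2383.09 + 2128.77 = 4511.86
Net primary income = 468.69
Net secondary income = 338.66
Current account = 4511.86 + 468.69 + 338.66 = 5319.21
Financial account = -(5319.21 + 72.29) = -5391.50

-5391.50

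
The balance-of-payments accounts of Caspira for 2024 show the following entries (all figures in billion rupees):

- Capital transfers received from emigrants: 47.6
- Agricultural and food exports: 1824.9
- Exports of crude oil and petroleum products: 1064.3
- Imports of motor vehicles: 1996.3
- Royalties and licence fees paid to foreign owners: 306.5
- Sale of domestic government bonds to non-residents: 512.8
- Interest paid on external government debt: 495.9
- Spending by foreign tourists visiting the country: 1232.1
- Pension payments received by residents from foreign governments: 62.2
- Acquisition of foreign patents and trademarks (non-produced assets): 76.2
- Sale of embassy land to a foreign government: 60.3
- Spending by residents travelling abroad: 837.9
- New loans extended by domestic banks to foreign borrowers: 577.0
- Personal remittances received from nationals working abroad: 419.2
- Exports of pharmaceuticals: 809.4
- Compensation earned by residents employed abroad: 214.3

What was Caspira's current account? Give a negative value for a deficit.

Goods: -1996.3 + 809.4 + 1064.3 + 1824.9 = 1702.3
Services: -837.9 - 306.5 + 1232.1 = 87.7
Primary income: -495.9 + 214.3 = -281.6
Secondary income: 62.2 + 419.2 = 481.4
Current account = 1702.3 + 87.7 + (-281.6) + 481.4 = 1989.8
(Excluded from the current account — capital account: capital transfers received from emigrants 47.6, acquisition of foreign patents and trademarks (non-produced assets) 76.2, sale of embassy land to a foreign government 60.3; financial account: sale of domestic government bonds to non-residents 512.8, new loans extended by domestic banks to foreign borrowers 577.0.)

1989.8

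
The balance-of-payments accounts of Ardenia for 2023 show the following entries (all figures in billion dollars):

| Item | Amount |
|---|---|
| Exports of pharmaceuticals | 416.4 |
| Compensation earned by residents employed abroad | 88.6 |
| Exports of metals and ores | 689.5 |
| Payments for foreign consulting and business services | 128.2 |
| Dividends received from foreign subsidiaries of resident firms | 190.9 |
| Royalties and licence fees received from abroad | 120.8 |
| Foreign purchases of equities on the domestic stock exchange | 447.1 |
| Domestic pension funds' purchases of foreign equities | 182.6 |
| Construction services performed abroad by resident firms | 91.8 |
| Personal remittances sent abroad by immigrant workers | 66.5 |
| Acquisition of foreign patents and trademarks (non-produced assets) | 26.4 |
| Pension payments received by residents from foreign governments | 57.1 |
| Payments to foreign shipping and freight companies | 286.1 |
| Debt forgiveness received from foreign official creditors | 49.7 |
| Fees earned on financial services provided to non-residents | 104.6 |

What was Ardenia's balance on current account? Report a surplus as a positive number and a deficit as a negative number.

Goods: 416.4 + 689.5 = 1105.9
Services: 104.6 + 120.8 - 128.2 + 91.8 - 286.1 = -97.1
Primary income: 190.9 + 88.6 = 279.5
Secondary income: 57.1 - 66.5 = -9.4
Current account = 1105.9 + (-97.1) + 279.5 + (-9.4) = 1278.9
(Excluded from the current account — financial account: foreign purchases of equities on the domestic stock exchange 447.1, domestic pension funds' purchases of foreign equities 182.6; capital account: acquisition of foreign patents and trademarks (non-produced assets) 26.4, debt forgiveness received from foreign official creditors 49.7.)

1278.9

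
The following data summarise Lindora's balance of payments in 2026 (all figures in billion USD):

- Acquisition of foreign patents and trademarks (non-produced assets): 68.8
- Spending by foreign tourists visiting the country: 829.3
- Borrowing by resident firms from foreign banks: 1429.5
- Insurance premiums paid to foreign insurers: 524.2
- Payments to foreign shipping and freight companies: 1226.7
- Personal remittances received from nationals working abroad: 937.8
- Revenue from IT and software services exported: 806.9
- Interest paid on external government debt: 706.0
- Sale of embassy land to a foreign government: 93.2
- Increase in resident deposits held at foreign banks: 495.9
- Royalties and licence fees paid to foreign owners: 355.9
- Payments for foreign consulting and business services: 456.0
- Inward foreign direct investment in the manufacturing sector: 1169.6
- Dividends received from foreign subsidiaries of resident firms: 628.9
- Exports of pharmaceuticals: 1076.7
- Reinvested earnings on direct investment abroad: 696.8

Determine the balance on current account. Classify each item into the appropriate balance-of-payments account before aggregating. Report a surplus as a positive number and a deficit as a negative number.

Goods: 1076.7
Services: -1226.7 - 456.0 + 806.9 - 355.9 + 829.3 - 524.2 = -926.6
Primary income: 696.8 + 628.9 - 706.0 = 619.7
Secondary income: 937.8
Current account = 1076.7 + (-926.6) + 619.7 + 937.8 = 1707.6
(Excluded from the current account — capital account: acquisition of foreign patents and trademarks (non-produced assets) 68.8, sale of embassy land to a foreign government 93.2; financial account: borrowing by resident firms from foreign banks 1429.5, increase in resident deposits held at foreign banks 495.9, inward foreign direct investment in the manufacturing sector 1169.6.)

1707.6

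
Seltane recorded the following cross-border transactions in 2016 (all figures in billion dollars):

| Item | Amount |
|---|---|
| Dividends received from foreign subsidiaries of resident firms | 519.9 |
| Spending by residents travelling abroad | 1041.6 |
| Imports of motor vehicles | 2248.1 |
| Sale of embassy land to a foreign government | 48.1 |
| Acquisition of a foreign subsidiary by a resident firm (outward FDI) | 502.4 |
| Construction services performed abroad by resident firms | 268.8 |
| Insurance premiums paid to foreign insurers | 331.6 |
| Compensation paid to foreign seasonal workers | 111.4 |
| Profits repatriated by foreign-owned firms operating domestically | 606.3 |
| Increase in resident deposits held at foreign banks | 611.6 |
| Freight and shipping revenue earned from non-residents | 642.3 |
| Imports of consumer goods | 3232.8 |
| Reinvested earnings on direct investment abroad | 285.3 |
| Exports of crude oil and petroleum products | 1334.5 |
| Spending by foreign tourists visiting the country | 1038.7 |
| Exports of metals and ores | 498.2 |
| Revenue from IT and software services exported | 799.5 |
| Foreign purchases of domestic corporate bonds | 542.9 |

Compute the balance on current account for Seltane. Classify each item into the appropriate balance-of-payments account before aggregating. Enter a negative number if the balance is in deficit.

-2184.6

Goods: 1334.5 - 3232.8 + 498.2 - 2248.1 = -3648.2
Services: 268.8 - 1041.6 + 1038.7 + 642.3 + 799.5 - 331.6 = 1376.1
Primary income: -111.4 + 285.3 - 606.3 + 519.9 = 87.5
Current account = (-3648.2) + 1376.1 + 87.5 = -2184.6
(Excluded from the current account — capital account: sale of embassy land to a foreign government 48.1; financial account: acquisition of a foreign subsidiary by a resident firm (outward FDI) 502.4, increase in resident deposits held at foreign banks 611.6, foreign purchases of domestic corporate bonds 542.9.)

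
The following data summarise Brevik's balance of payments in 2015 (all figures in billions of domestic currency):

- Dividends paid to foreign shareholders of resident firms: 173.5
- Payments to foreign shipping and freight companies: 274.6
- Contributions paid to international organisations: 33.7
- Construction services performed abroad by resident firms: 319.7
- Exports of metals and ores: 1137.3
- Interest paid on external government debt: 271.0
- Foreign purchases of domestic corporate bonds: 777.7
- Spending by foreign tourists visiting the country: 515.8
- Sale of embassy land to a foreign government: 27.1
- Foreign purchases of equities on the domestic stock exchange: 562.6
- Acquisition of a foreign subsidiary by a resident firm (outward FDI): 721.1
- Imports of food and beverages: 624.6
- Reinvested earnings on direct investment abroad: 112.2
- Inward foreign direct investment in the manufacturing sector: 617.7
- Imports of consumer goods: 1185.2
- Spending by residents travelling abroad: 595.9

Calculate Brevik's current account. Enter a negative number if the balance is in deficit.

-1073.5

Goods: 1137.3 - 624.6 - 1185.2 = -672.5
Services: 319.7 - 274.6 + 515.8 - 595.9 = -35.0
Primary income: -271.0 - 173.5 + 112.2 = -332.3
Secondary income: -33.7
Current account = (-672.5) + (-35.0) + (-332.3) + (-33.7) = -1073.5
(Excluded from the current account — financial account: foreign purchases of domestic corporate bonds 777.7, foreign purchases of equities on the domestic stock exchange 562.6, acquisition of a foreign subsidiary by a resident firm (outward FDI) 721.1, inward foreign direct investment in the manufacturing sector 617.7; capital account: sale of embassy land to a foreign government 27.1.)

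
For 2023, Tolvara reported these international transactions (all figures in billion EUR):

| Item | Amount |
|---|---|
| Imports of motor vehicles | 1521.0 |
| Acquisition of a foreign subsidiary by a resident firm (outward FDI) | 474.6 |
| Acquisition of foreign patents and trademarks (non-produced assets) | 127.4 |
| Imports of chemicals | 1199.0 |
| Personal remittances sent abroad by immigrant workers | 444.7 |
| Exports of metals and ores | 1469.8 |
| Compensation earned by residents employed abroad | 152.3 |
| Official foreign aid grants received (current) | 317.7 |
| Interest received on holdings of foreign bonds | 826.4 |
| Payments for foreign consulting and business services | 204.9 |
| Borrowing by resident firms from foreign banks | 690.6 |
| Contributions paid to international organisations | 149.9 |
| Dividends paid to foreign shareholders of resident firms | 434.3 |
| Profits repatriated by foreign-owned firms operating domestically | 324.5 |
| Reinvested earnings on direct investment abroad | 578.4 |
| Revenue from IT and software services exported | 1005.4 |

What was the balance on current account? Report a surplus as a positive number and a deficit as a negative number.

71.7

Goods: -1199.0 - 1521.0 + 1469.8 = -1250.2
Services: 1005.4 - 204.9 = 800.5
Primary income: 578.4 - 324.5 + 826.4 + 152.3 - 434.3 = 798.3
Secondary income: 317.7 - 149.9 - 444.7 = -276.9
Current account = (-1250.2) + 800.5 + 798.3 + (-276.9) = 71.7
(Excluded from the current account — financial account: acquisition of a foreign subsidiary by a resident firm (outward FDI) 474.6, borrowing by resident firms from foreign banks 690.6; capital account: acquisition of foreign patents and trademarks (non-produced assets) 127.4.)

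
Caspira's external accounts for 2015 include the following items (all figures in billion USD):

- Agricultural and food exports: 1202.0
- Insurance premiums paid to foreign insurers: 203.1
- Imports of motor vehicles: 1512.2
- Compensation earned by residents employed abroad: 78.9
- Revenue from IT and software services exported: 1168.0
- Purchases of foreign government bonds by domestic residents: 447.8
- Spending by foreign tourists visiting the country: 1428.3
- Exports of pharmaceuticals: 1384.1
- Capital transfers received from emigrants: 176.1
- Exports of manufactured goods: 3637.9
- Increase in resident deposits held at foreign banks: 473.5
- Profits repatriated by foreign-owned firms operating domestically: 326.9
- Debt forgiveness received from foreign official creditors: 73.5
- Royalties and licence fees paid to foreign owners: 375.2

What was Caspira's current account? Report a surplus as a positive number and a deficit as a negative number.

6481.8

Goods: 3637.9 + 1384.1 - 1512.2 + 1202.0 = 4711.8
Services: -375.2 - 203.1 + 1428.3 + 1168.0 = 2018.0
Primary income: 78.9 - 326.9 = -248.0
Current account = 4711.8 + 2018.0 + (-248.0) = 6481.8
(Excluded from the current account — financial account: purchases of foreign government bonds by domestic residents 447.8, increase in resident deposits held at foreign banks 473.5; capital account: capital transfers received from emigrants 176.1, debt forgiveness received from foreign official creditors 73.5.)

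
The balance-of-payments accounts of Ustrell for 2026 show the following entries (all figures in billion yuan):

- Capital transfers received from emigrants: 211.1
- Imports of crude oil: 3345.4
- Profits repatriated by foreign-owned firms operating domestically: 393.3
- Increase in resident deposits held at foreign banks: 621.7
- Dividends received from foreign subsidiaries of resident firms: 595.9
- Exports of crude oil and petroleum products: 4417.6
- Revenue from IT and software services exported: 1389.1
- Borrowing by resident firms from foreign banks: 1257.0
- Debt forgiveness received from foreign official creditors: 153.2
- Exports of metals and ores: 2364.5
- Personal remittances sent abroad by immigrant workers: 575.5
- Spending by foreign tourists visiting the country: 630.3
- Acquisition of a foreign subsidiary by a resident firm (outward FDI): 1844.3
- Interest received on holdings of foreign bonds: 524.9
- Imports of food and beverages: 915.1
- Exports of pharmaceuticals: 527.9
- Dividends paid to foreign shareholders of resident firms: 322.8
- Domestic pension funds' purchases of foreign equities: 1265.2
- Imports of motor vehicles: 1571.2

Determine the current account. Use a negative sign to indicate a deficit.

3326.9

Goods: 527.9 + 4417.6 - 1571.2 + 2364.5 - 915.1 - 3345.4 = 1478.3
Services: 630.3 + 1389.1 = 2019.4
Primary income: -393.3 - 322.8 + 524.9 + 595.9 = 404.7
Secondary income: -575.5
Current account = 1478.3 + 2019.4 + 404.7 + (-575.5) = 3326.9
(Excluded from the current account — capital account: capital transfers received from emigrants 211.1, debt forgiveness received from foreign official creditors 153.2; financial account: increase in resident deposits held at foreign banks 621.7, borrowing by resident firms from foreign banks 1257.0, acquisition of a foreign subsidiary by a resident firm (outward FDI) 1844.3, domestic pension funds' purchases of foreign equities 1265.2.)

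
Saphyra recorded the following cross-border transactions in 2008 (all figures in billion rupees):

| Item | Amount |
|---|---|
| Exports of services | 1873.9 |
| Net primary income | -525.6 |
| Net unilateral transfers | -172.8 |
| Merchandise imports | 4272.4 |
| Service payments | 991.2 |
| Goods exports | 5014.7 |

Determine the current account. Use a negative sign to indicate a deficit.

Goods balance = 5014.7 - 4272.4 = 742.3
Services balance = 1873.9 - 991.2 = 882.7
Trade balance (goods + services) = 742.3 + 882.7 = 1625.0
Net primary income = -525.6
Net secondary income = -172.8
Current account = 1625.0 + (-525.6) + (-172.8) = 926.6

926.6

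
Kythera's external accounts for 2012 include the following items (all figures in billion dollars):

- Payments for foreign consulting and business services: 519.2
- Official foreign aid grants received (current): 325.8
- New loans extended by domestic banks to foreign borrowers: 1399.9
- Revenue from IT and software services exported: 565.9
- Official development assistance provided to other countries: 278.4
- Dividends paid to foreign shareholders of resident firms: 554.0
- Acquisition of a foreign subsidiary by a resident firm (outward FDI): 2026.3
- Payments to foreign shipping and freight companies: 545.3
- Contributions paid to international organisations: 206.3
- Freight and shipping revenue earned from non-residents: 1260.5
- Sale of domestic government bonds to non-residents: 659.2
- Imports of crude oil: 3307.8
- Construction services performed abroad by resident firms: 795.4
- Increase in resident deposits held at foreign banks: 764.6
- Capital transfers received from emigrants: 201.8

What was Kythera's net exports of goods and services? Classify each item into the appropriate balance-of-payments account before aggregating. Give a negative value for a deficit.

Goods: -3307.8
Services: -545.3 + 565.9 + 795.4 - 519.2 + 1260.5 = 1557.3
Trade balance = -3307.8 + 1557.3 = -1750.5
(Excluded from the trade balance — secondary income: official foreign aid grants received (current) 325.8, official development assistance provided to other countries 278.4, contributions paid to international organisations 206.3; financial account: new loans extended by domestic banks to foreign borrowers 1399.9, acquisition of a foreign subsidiary by a resident firm (outward FDI) 2026.3, sale of domestic government bonds to non-residents 659.2, increase in resident deposits held at foreign banks 764.6; primary income: dividends paid to foreign shareholders of resident firms 554.0; capital account: capital transfers received from emigrants 201.8.)

-1750.5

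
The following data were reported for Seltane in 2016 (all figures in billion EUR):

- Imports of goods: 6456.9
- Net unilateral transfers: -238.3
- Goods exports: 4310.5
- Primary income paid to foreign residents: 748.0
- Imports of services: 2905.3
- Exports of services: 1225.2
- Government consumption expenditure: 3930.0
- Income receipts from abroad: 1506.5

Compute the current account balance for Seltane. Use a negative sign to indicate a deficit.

-3306.3

Goods balance = 4310.5 - 6456.9 = -2146.4
Services balance = 1225.2 - 2905.3 = -1680.1
Trade balance (goods + services) = -2146.4 + (-1680.1) = -3826.5
Net primary income = 1506.5 - 748.0 = 758.5
Net secondary income = -238.3
Current account = -3826.5 + 758.5 + (-238.3) = -3306.3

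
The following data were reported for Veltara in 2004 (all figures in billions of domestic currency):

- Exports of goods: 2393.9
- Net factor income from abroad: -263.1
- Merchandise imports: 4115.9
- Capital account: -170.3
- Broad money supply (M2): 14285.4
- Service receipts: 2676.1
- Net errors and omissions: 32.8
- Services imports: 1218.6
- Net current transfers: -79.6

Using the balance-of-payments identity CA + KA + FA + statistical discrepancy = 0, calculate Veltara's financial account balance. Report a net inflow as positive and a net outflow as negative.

744.7

Goods balance = 2393.9 - 4115.9 = -1722.0
Services balance = 2676.1 - 1218.6 = 1457.5
Trade balance (goods + services) = -1722.0 + 1457.5 = -264.5
Net primary income = -263.1
Net secondary income = -79.6
Current account = -264.5 + (-263.1) + (-79.6) = -607.2
Financial account = -(-607.2 + (-170.3) + 32.8) = 744.7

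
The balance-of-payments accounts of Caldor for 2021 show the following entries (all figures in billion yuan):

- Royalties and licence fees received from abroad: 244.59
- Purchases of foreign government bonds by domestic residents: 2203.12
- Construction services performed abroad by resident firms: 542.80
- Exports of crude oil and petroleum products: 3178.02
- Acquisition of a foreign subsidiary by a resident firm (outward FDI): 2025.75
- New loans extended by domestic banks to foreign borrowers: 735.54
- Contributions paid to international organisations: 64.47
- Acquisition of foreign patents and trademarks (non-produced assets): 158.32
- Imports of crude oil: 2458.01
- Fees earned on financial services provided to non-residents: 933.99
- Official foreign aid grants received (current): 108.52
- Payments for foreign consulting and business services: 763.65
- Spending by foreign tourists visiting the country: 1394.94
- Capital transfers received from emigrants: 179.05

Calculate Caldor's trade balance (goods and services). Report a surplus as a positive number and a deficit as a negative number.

3072.68

Goods: 3178.02 - 2458.01 = 720.01
Services: 933.99 + 1394.94 + 244.59 + 542.80 - 763.65 = 2352.67
Trade balance = 720.01 + 2352.67 = 3072.68
(Excluded from the trade balance — financial account: purchases of foreign government bonds by domestic residents 2203.12, acquisition of a foreign subsidiary by a resident firm (outward FDI) 2025.75, new loans extended by domestic banks to foreign borrowers 735.54; secondary income: contributions paid to international organisations 64.47, official foreign aid grants received (current) 108.52; capital account: acquisition of foreign patents and trademarks (non-produced assets) 158.32, capital transfers received from emigrants 179.05.)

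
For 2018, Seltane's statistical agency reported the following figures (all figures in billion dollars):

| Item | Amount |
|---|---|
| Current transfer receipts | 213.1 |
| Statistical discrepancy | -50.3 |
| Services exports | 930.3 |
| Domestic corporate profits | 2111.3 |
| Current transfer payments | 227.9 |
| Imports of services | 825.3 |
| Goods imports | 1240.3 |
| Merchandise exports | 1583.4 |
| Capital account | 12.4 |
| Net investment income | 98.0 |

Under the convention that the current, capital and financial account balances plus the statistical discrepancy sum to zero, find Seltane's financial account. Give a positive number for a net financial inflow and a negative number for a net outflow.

Goods balance = 1583.4 - 1240.3 = 343.1
Services balance = 930.3 - 825.3 = 105.0
Trade balance (goods + services) = 343.1 + 105.0 = 448.1
Net primary income = 98.0
Net secondary income = 213.1 - 227.9 = -14.8
Current account = 448.1 + 98.0 + (-14.8) = 531.3
Financial account = -(531.3 + 12.4 + (-50.3)) = -493.4

-493.4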